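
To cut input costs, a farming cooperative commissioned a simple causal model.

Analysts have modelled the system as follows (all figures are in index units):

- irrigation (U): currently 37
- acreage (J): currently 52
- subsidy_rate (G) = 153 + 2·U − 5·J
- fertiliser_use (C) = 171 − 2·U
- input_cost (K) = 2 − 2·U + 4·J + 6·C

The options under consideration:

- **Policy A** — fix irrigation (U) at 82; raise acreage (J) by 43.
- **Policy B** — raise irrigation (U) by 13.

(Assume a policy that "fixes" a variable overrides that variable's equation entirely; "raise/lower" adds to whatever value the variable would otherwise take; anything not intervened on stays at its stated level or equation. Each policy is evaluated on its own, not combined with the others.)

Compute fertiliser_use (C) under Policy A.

Policy A (U := 82, J + 43):
  U = 82
  C = 171 − 2·82 = 7

7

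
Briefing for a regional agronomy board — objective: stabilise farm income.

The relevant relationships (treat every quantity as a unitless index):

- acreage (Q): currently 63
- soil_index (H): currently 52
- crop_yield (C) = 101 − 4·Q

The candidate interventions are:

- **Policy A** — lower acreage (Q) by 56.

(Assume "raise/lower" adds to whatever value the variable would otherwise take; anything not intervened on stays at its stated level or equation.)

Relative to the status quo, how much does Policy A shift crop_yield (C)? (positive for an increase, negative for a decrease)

224

Baseline:
  Q = 63
  C = 101 − 4·63 = -151
Policy A (Q − 56):
  Q = 63 − 56 = 7
  C = 101 − 4·7 = 73
Change in C: 73 − (-151) = 224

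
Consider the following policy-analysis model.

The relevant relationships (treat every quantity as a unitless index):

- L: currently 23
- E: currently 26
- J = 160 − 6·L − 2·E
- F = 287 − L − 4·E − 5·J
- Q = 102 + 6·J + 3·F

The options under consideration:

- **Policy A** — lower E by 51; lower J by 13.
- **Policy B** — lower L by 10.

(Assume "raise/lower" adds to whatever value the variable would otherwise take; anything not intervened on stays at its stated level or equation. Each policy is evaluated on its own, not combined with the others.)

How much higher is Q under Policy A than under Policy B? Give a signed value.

321

Policy A (E − 51, J − 13):
  L = 23
  E = 26 − 51 = -25
  J = 160 − 6·23 − 2·(-25) (−13 from intervention) = 59
  F = 287 − 23 − 4·(-25) − 5·59 = 69
  Q = 102 + 6·59 + 3·69 = 663
Policy B (L − 10):
  L = 23 − 10 = 13
  E = 26
  J = 160 − 6·13 − 2·26 = 30
  F = 287 − 13 − 4·26 − 5·30 = 20
  Q = 102 + 6·30 + 3·20 = 342
Q: 663 − 342 = 321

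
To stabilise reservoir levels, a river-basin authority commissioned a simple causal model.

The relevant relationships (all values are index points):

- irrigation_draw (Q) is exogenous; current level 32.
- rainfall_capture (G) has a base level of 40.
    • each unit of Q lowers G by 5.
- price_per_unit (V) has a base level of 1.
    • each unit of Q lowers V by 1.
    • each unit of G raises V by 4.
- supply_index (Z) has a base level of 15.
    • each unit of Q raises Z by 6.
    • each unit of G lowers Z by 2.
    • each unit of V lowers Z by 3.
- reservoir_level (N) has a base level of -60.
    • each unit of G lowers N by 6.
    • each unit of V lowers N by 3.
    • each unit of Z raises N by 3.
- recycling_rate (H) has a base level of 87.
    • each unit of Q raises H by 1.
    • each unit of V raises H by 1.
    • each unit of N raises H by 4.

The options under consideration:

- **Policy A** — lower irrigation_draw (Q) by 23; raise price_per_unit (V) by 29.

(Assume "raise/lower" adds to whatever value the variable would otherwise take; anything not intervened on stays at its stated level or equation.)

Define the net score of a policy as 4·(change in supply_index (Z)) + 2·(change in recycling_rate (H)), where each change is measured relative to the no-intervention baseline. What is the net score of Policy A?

Baseline:
  Q = 32
  G = 40 − 5·32 = -120
  V = 1 − 32 + 4·(-120) = -511
  Z = 15 + 6·32 − 2·(-120) − 3·(-511) = 1980
  N = -60 − 6·(-120) − 3·(-511) + 3·1980 = 8133
  H = 87 + 32 + (-511) + 4·8133 = 32140
Policy A (Q − 23, V + 29):
  Q = 32 − 23 = 9
  G = 40 − 5·9 = -5
  V = 1 − 9 + 4·(-5) (+29 from intervention) = 1
  Z = 15 + 6·9 − 2·(-5) − 3·1 = 76
  N = -60 − 6·(-5) − 3·1 + 3·76 = 195
  H = 87 + 9 + 1 + 4·195 = 877
ΔZ = 76 − 1980 = -1904; ΔH = 877 − 32140 = -31263
Score = 4·(-1904) + 2·(-31263) = -70142

-70142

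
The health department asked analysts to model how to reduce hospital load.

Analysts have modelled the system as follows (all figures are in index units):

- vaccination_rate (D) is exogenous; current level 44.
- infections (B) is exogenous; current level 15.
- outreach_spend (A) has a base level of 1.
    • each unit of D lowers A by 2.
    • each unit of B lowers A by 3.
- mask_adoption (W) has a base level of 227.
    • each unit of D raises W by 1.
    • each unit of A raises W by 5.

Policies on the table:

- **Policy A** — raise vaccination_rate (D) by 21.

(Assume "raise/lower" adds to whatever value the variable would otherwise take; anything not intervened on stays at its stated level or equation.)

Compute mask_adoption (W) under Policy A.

-578

Policy A (D + 21):
  D = 44 + 21 = 65
  B = 15
  A = 1 − 2·65 − 3·15 = -174
  W = 227 + 65 + 5·(-174) = -578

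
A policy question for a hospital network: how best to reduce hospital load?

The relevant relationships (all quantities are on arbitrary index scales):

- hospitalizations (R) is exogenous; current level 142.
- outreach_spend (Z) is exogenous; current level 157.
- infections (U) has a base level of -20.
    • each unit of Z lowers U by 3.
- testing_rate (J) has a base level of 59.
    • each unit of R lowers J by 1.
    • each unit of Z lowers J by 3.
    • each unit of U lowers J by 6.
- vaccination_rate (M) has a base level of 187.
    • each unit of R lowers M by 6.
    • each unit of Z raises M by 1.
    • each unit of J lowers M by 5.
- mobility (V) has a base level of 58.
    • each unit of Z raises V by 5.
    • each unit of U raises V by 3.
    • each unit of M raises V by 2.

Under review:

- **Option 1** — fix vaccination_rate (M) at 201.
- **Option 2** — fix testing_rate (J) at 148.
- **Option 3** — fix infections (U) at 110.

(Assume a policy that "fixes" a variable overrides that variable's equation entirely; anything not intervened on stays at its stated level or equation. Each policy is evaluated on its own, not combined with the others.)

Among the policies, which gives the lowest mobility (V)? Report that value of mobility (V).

Option 1 (M := 201):
  R = 142
  Z = 157
  U = -20 − 3·157 = -491
  J = 59 − 142 − 3·157 − 6·(-491) = 2392
  M = 201
  V = 58 + 5·157 + 3·(-491) + 2·201 = -228
Option 2 (J := 148):
  R = 142
  Z = 157
  U = -20 − 3·157 = -491
  J = 148
  M = 187 − 6·142 + 157 − 5·148 = -1248
  V = 58 + 5·157 + 3·(-491) + 2·(-1248) = -3126
Option 3 (U := 110):
  R = 142
  Z = 157
  U = 110
  J = 59 − 142 − 3·157 − 6·110 = -1214
  M = 187 − 6·142 + 157 − 5·(-1214) = 5562
  V = 58 + 5·157 + 3·110 + 2·5562 = 12297
Comparing — Option 1: V=-228, Option 2: V=-3126, Option 3: V=12297. Lowest is -3126 (Option 2).

-3126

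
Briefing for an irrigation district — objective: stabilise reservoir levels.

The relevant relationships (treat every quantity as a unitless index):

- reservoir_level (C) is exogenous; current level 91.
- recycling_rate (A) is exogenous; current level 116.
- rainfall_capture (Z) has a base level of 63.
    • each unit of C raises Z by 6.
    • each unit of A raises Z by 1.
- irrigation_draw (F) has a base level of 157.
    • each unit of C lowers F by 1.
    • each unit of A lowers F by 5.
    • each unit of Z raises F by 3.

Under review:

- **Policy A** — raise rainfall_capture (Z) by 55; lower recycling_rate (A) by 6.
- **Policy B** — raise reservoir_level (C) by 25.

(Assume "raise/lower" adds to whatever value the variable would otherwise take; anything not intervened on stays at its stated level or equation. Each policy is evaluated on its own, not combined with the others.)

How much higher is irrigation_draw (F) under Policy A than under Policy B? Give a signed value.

-248

Policy A (Z + 55, A − 6):
  C = 91
  A = 116 − 6 = 110
  Z = 63 + 6·91 + 110 (+55 from intervention) = 774
  F = 157 − 91 − 5·110 + 3·774 = 1838
Policy B (C + 25):
  C = 91 + 25 = 116
  A = 116
  Z = 63 + 6·116 + 116 = 875
  F = 157 − 116 − 5·116 + 3·875 = 2086
F: 1838 − 2086 = -248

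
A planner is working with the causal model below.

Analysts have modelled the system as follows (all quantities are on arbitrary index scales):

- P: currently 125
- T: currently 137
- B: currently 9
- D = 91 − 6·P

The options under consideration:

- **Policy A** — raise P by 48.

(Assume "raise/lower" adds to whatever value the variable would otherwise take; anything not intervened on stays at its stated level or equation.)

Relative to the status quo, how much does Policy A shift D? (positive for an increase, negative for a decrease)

-288

Baseline:
  P = 125
  D = 91 − 6·125 = -659
Policy A (P + 48):
  P = 125 + 48 = 173
  D = 91 − 6·173 = -947
Change in D: -947 − (-659) = -288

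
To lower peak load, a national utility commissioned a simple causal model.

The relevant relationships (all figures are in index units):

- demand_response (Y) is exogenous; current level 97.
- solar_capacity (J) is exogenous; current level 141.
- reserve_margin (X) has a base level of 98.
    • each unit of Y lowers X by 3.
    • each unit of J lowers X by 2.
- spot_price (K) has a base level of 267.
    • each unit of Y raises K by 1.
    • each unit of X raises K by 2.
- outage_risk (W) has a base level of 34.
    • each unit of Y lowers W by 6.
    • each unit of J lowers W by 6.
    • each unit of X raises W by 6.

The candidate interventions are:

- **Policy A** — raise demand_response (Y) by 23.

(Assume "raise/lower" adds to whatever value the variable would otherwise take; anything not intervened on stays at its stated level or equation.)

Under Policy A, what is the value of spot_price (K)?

-701

Policy A (Y + 23):
  Y = 97 + 23 = 120
  J = 141
  X = 98 − 3·120 − 2·141 = -544
  K = 267 + 120 + 2·(-544) = -701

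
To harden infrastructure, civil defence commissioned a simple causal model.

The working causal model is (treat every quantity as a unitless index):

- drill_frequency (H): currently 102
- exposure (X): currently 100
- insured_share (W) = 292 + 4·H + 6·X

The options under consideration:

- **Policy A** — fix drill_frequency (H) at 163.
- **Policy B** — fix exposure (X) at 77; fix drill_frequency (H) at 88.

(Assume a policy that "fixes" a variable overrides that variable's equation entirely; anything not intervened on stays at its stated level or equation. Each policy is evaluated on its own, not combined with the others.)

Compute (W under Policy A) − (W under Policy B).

Policy A (H := 163):
  H = 163
  X = 100
  W = 292 + 4·163 + 6·100 = 1544
Policy B (X := 77, H := 88):
  H = 88
  X = 77
  W = 292 + 4·88 + 6·77 = 1106
W: 1544 − 1106 = 438

438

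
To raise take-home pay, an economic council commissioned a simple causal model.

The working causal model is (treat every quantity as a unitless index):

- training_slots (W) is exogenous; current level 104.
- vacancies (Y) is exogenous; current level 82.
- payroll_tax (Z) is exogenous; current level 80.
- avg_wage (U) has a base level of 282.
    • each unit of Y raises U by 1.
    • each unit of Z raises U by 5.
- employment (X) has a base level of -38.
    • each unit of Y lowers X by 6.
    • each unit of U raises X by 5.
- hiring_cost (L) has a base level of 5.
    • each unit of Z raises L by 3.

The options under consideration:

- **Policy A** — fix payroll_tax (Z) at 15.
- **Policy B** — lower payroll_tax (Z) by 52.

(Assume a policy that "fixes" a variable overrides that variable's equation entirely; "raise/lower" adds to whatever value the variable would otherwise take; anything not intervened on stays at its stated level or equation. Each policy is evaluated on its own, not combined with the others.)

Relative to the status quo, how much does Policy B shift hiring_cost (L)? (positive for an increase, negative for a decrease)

-156

Baseline:
  Z = 80
  L = 5 + 3·80 = 245
Policy B (Z − 52):
  Z = 80 − 52 = 28
  L = 5 + 3·28 = 89
Change in L: 89 − 245 = -156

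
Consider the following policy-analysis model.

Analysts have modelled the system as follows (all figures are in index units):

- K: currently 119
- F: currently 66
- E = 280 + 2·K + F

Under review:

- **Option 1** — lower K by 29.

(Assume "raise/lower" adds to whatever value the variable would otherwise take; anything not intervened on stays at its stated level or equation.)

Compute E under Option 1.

526

Option 1 (K − 29):
  K = 119 − 29 = 90
  F = 66
  E = 280 + 2·90 + 66 = 526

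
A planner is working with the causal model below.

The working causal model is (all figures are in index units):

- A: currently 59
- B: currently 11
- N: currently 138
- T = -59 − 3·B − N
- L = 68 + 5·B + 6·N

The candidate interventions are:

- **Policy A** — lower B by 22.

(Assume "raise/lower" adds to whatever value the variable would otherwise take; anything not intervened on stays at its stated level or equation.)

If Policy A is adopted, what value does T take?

-164

Policy A (B − 22):
  B = 11 − 22 = -11
  N = 138
  T = -59 − 3·(-11) − 138 = -164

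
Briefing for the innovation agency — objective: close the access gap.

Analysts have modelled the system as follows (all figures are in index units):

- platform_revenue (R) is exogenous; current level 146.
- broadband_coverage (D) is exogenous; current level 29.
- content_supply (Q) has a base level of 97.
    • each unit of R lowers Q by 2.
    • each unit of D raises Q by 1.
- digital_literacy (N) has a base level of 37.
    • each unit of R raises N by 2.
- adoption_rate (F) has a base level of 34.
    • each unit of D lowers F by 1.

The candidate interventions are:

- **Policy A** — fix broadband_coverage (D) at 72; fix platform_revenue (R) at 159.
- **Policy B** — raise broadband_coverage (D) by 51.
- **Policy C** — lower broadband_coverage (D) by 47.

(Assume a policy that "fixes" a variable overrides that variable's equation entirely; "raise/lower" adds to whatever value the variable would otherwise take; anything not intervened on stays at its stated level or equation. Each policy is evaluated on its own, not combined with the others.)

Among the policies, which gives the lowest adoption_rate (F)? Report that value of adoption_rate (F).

-46

Policy A (D := 72, R := 159):
  D = 72
  F = 34 − 72 = -38
Policy B (D + 51):
  D = 29 + 51 = 80
  F = 34 − 80 = -46
Policy C (D − 47):
  D = 29 − 47 = -18
  F = 34 − (-18) = 52
Comparing — Policy A: F=-38, Policy B: F=-46, Policy C: F=52. Lowest is -46 (Policy B).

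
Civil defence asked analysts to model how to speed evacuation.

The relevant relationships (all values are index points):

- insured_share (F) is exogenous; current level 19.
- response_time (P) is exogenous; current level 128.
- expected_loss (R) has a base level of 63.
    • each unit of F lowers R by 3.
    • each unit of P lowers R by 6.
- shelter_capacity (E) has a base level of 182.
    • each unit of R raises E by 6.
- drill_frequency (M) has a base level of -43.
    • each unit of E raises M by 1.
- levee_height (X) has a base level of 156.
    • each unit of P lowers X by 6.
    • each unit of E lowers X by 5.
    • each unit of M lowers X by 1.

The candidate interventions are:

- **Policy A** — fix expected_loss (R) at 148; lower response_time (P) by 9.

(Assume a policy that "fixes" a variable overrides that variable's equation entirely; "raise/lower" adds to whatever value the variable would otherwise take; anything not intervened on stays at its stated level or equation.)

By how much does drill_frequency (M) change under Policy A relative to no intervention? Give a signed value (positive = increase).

Baseline:
  F = 19
  P = 128
  R = 63 − 3·19 − 6·128 = -762
  E = 182 + 6·(-762) = -4390
  M = -43 + (-4390) = -4433
Policy A (R := 148, P − 9):
  F = 19
  P = 128 − 9 = 119
  R = 148
  E = 182 + 6·148 = 1070
  M = -43 + 1070 = 1027
Change in M: 1027 − (-4433) = 5460

5460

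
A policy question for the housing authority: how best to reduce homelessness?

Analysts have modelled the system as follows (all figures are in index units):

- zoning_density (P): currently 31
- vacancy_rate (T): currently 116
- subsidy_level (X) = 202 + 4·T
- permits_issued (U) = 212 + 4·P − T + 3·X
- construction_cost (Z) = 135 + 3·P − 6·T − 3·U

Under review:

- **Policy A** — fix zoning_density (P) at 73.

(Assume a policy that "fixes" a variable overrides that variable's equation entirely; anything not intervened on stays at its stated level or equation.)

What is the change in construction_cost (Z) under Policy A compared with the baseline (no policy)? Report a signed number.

Baseline:
  P = 31
  T = 116
  X = 202 + 4·116 = 666
  U = 212 + 4·31 − 116 + 3·666 = 2218
  Z = 135 + 3·31 − 6·116 − 3·2218 = -7122
Policy A (P := 73):
  P = 73
  T = 116
  X = 202 + 4·116 = 666
  U = 212 + 4·73 − 116 + 3·666 = 2386
  Z = 135 + 3·73 − 6·116 − 3·2386 = -7500
Change in Z: -7500 − (-7122) = -378

-378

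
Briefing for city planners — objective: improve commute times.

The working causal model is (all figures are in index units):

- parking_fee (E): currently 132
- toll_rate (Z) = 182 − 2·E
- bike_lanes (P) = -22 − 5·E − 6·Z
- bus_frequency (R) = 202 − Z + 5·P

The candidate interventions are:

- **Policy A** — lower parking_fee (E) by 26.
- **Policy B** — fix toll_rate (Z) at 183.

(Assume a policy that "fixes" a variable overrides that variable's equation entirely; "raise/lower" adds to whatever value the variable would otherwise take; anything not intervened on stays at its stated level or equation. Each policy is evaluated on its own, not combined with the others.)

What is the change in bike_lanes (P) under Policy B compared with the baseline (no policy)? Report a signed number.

-1590

Baseline:
  E = 132
  Z = 182 − 2·132 = -82
  P = -22 − 5·132 − 6·(-82) = -190
Policy B (Z := 183):
  E = 132
  Z = 183
  P = -22 − 5·132 − 6·183 = -1780
Change in P: -1780 − (-190) = -1590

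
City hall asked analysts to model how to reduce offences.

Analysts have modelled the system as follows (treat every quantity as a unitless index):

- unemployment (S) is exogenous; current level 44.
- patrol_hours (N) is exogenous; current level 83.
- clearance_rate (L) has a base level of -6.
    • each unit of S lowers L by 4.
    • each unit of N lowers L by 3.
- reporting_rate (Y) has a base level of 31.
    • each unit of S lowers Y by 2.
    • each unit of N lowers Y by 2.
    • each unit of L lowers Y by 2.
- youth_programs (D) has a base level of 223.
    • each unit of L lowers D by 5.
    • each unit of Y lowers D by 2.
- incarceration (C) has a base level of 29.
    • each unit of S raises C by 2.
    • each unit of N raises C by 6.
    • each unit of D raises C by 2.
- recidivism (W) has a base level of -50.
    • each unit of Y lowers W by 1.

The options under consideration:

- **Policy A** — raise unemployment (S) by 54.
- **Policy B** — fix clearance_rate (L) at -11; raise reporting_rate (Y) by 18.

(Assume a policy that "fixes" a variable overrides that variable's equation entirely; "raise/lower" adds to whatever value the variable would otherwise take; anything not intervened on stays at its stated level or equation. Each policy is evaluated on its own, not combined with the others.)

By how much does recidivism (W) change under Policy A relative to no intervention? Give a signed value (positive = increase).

-324

Baseline:
  S = 44
  N = 83
  L = -6 − 4·44 − 3·83 = -431
  Y = 31 − 2·44 − 2·83 − 2·(-431) = 639
  W = -50 − 639 = -689
Policy A (S + 54):
  S = 44 + 54 = 98
  N = 83
  L = -6 − 4·98 − 3·83 = -647
  Y = 31 − 2·98 − 2·83 − 2·(-647) = 963
  W = -50 − 963 = -1013
Change in W: -1013 − (-689) = -324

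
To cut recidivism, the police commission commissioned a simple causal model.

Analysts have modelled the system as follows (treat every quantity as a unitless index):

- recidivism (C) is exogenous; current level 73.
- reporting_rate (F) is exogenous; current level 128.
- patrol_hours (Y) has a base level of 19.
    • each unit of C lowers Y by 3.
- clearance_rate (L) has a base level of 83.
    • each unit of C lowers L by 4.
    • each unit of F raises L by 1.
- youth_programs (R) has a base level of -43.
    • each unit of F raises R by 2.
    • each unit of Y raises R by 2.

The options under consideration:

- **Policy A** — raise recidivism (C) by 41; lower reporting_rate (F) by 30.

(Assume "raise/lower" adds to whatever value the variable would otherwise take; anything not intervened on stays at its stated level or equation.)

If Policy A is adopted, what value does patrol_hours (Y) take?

-323

Policy A (C + 41, F − 30):
  C = 73 + 41 = 114
  Y = 19 − 3·114 = -323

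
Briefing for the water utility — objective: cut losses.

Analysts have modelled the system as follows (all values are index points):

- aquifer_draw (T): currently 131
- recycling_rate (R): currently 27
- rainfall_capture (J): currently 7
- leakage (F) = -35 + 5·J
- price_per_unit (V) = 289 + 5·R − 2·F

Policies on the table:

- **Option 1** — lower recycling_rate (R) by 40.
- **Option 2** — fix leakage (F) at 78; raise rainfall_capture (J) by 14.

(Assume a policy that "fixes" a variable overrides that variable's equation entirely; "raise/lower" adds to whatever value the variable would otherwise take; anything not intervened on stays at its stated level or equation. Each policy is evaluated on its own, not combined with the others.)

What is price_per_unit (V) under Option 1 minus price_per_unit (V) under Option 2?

-44

Option 1 (R − 40):
  R = 27 − 40 = -13
  J = 7
  F = -35 + 5·7 = 0
  V = 289 + 5·(-13) − 2·0 = 224
Option 2 (F := 78, J + 14):
  R = 27
  J = 7 + 14 = 21
  F = 78
  V = 289 + 5·27 − 2·78 = 268
V: 224 − 268 = -44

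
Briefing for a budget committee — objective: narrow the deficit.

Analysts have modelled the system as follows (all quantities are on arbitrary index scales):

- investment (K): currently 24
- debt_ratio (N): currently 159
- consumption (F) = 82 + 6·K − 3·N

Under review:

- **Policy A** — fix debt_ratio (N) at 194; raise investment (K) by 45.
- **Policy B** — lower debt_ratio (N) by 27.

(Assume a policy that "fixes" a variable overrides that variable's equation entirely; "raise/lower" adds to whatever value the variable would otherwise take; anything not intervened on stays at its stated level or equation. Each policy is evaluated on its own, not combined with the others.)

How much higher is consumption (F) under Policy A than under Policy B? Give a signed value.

Policy A (N := 194, K + 45):
  K = 24 + 45 = 69
  N = 194
  F = 82 + 6·69 − 3·194 = -86
Policy B (N − 27):
  K = 24
  N = 159 − 27 = 132
  F = 82 + 6·24 − 3·132 = -170
F: -86 − (-170) = 84

84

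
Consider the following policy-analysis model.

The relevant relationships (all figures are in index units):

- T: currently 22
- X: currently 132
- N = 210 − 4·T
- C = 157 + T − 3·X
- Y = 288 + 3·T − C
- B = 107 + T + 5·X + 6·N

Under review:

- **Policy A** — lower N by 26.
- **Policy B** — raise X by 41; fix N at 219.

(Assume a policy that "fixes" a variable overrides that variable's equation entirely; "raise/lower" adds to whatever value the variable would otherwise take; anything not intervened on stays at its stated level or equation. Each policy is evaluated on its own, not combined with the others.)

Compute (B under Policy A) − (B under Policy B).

Policy A (N − 26):
  T = 22
  X = 132
  N = 210 − 4·22 (−26 from intervention) = 96
  B = 107 + 22 + 5·132 + 6·96 = 1365
Policy B (X + 41, N := 219):
  T = 22
  X = 132 + 41 = 173
  N = 219
  B = 107 + 22 + 5·173 + 6·219 = 2308
B: 1365 − 2308 = -943

-943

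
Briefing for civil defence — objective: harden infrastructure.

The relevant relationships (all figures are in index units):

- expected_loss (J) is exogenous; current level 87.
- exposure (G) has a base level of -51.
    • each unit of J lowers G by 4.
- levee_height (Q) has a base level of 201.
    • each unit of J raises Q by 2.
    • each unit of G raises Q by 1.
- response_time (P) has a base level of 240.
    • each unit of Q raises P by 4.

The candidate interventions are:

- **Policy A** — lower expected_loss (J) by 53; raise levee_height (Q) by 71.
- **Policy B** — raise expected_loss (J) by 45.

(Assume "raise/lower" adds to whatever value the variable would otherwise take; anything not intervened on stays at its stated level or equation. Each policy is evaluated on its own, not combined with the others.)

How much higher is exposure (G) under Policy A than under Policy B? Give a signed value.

392

Policy A (J − 53, Q + 71):
  J = 87 − 53 = 34
  G = -51 − 4·34 = -187
Policy B (J + 45):
  J = 87 + 45 = 132
  G = -51 − 4·132 = -579
G: -187 − (-579) = 392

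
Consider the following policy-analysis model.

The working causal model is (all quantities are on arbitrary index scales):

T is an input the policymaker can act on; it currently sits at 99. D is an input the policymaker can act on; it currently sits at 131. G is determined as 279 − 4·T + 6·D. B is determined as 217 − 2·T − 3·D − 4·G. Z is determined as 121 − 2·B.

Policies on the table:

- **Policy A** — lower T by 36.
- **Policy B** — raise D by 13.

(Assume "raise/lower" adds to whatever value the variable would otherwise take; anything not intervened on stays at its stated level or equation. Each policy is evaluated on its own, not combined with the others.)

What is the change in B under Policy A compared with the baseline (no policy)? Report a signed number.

Baseline:
  T = 99
  D = 131
  G = 279 − 4·99 + 6·131 = 669
  B = 217 − 2·99 − 3·131 − 4·669 = -3050
Policy A (T − 36):
  T = 99 − 36 = 63
  D = 131
  G = 279 − 4·63 + 6·131 = 813
  B = 217 − 2·63 − 3·131 − 4·813 = -3554
Change in B: -3554 − (-3050) = -504

-504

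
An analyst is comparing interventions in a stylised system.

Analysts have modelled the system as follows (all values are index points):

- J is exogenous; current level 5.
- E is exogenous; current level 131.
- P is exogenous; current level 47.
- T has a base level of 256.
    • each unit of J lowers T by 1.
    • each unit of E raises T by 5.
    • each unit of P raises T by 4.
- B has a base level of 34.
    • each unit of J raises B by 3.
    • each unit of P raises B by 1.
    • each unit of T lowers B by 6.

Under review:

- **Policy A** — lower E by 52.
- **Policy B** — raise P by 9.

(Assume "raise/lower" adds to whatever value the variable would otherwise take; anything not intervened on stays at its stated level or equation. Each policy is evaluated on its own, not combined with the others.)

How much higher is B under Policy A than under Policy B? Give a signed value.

1767

Policy A (E − 52):
  J = 5
  E = 131 − 52 = 79
  P = 47
  T = 256 − 5 + 5·79 + 4·47 = 834
  B = 34 + 3·5 + 47 − 6·834 = -4908
Policy B (P + 9):
  J = 5
  E = 131
  P = 47 + 9 = 56
  T = 256 − 5 + 5·131 + 4·56 = 1130
  B = 34 + 3·5 + 56 − 6·1130 = -6675
B: -4908 − (-6675) = 1767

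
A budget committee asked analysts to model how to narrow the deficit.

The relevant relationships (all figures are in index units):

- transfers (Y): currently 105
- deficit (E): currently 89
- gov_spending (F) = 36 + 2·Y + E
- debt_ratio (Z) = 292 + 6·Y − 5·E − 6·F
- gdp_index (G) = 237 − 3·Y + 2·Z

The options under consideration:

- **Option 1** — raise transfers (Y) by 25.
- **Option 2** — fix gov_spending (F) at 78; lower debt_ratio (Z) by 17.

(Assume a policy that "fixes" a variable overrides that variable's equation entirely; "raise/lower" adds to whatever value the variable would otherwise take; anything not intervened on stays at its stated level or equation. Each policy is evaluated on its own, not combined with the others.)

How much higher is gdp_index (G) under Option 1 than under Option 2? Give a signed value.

Option 1 (Y + 25):
  Y = 105 + 25 = 130
  E = 89
  F = 36 + 2·130 + 89 = 385
  Z = 292 + 6·130 − 5·89 − 6·385 = -1683
  G = 237 − 3·130 + 2·(-1683) = -3519
Option 2 (F := 78, Z − 17):
  Y = 105
  E = 89
  F = 78
  Z = 292 + 6·105 − 5·89 − 6·78 (−17 from intervention) = -8
  G = 237 − 3·105 + 2·(-8) = -94
G: -3519 − (-94) = -3425

-3425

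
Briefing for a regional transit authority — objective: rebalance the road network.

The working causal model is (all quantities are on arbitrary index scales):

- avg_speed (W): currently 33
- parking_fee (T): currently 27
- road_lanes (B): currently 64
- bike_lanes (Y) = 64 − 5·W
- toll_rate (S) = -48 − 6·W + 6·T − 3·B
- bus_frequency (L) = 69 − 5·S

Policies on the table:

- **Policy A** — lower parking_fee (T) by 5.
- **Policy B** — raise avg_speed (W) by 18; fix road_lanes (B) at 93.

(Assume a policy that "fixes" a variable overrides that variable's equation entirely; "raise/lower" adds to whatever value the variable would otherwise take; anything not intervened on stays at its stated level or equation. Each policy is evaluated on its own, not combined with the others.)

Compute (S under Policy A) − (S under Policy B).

Policy A (T − 5):
  W = 33
  T = 27 − 5 = 22
  B = 64
  S = -48 − 6·33 + 6·22 − 3·64 = -306
Policy B (W + 18, B := 93):
  W = 33 + 18 = 51
  T = 27
  B = 93
  S = -48 − 6·51 + 6·27 − 3·93 = -471
S: -306 − (-471) = 165

165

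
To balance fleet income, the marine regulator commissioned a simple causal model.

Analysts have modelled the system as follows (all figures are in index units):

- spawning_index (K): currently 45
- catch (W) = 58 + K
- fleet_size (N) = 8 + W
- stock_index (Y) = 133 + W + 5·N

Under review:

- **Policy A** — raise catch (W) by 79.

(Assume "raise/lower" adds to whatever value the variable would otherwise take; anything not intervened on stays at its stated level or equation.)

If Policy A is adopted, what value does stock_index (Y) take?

1265

Policy A (W + 79):
  K = 45
  W = 58 + 45 (+79 from intervention) = 182
  N = 8 + 182 = 190
  Y = 133 + 182 + 5·190 = 1265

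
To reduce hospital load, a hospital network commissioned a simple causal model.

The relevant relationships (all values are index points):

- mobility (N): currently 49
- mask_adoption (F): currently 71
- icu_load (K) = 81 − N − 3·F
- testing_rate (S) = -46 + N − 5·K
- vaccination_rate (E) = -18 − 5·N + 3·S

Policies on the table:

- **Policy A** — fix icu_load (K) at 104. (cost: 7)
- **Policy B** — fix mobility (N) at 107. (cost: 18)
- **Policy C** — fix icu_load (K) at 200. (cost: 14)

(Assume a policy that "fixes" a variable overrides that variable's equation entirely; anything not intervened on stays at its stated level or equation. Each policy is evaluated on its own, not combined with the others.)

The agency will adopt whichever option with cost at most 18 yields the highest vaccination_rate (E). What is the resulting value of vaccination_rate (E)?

Policy A (K := 104):
  N = 49
  F = 71
  K = 104
  S = -46 + 49 − 5·104 = -517
  E = -18 − 5·49 + 3·(-517) = -1814
Policy B (N := 107):
  N = 107
  F = 71
  K = 81 − 107 − 3·71 = -239
  S = -46 + 107 − 5·(-239) = 1256
  E = -18 − 5·107 + 3·1256 = 3215
Policy C (K := 200):
  N = 49
  F = 71
  K = 200
  S = -46 + 49 − 5·200 = -997
  E = -18 − 5·49 + 3·(-997) = -3254
Comparing — Policy A: E=-1814, Policy B: E=3215, Policy C: E=-3254. Highest is 3215 (Policy B).

3215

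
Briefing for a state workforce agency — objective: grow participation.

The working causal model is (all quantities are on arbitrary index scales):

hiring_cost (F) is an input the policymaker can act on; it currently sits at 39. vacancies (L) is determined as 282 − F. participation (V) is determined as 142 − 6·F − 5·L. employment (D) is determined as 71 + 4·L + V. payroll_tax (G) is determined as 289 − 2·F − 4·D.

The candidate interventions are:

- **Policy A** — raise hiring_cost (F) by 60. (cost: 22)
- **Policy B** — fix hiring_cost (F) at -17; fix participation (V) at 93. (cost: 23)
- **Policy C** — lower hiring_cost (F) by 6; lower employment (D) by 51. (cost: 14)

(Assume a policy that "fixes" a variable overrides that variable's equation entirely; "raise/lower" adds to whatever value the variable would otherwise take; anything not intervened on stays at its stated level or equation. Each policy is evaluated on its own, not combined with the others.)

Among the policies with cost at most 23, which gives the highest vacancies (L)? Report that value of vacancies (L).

299

Policy A (F + 60):
  F = 39 + 60 = 99
  L = 282 − 99 = 183
Policy B (F := -17, V := 93):
  F = -17
  L = 282 − (-17) = 299
Policy C (F − 6, D − 51):
  F = 39 − 6 = 33
  L = 282 − 33 = 249
Comparing — Policy A: L=183, Policy B: L=299, Policy C: L=249. Highest is 299 (Policy B).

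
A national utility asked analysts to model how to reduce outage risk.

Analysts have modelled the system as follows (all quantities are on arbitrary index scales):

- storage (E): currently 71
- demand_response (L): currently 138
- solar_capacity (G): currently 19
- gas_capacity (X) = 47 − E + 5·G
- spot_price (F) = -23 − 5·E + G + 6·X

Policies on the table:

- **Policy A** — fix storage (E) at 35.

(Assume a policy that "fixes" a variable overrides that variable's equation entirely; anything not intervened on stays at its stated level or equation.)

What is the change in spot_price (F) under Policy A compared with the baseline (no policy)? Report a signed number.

Baseline:
  E = 71
  G = 19
  X = 47 − 71 + 5·19 = 71
  F = -23 − 5·71 + 19 + 6·71 = 67
Policy A (E := 35):
  E = 35
  G = 19
  X = 47 − 35 + 5·19 = 107
  F = -23 − 5·35 + 19 + 6·107 = 463
Change in F: 463 − 67 = 396

396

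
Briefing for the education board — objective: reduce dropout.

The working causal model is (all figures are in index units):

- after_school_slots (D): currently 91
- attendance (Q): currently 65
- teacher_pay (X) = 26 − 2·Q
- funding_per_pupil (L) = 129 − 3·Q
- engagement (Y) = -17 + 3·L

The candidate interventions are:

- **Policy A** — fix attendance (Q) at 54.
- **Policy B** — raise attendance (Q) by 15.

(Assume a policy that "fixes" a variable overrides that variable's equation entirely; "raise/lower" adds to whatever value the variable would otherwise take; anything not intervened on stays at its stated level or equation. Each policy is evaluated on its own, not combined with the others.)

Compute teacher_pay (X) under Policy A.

-82

Policy A (Q := 54):
  Q = 54
  X = 26 − 2·54 = -82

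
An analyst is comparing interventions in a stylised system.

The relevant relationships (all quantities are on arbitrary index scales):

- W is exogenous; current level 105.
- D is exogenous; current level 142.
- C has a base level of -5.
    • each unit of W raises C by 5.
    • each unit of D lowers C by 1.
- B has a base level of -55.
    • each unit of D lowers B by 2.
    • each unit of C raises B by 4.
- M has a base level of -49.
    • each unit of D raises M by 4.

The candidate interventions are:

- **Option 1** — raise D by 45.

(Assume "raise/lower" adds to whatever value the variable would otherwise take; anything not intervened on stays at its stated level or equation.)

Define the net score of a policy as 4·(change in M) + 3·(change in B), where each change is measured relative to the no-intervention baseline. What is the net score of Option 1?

-90

Baseline:
  W = 105
  D = 142
  C = -5 + 5·105 − 142 = 378
  B = -55 − 2·142 + 4·378 = 1173
  M = -49 + 4·142 = 519
Option 1 (D + 45):
  W = 105
  D = 142 + 45 = 187
  C = -5 + 5·105 − 187 = 333
  B = -55 − 2·187 + 4·333 = 903
  M = -49 + 4·187 = 699
ΔM = 699 − 519 = 180; ΔB = 903 − 1173 = -270
Score = 4·180 + 3·(-270) = -90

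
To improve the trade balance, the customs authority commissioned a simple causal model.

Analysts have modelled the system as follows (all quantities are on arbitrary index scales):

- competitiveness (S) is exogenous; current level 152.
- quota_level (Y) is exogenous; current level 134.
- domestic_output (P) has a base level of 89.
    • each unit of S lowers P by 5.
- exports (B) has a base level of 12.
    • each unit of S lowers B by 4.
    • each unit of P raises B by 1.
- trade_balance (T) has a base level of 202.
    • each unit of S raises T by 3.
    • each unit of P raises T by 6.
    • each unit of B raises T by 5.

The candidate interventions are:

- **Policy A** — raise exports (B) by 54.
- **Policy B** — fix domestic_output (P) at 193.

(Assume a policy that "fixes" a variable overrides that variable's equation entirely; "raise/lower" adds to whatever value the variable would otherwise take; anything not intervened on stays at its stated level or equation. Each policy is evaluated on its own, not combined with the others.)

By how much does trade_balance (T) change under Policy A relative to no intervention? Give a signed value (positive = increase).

Baseline:
  S = 152
  P = 89 − 5·152 = -671
  B = 12 − 4·152 + (-671) = -1267
  T = 202 + 3·152 + 6·(-671) + 5·(-1267) = -9703
Policy A (B + 54):
  S = 152
  P = 89 − 5·152 = -671
  B = 12 − 4·152 + (-671) (+54 from intervention) = -1213
  T = 202 + 3·152 + 6·(-671) + 5·(-1213) = -9433
Change in T: -9433 − (-9703) = 270

270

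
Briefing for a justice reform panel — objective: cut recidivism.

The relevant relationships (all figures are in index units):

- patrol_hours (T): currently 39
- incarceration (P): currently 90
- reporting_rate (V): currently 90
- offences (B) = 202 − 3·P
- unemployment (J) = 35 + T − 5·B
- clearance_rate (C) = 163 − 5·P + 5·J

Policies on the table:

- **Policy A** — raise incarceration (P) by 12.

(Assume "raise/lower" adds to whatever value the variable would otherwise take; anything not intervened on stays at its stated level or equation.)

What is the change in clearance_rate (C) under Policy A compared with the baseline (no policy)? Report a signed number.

Baseline:
  T = 39
  P = 90
  B = 202 − 3·90 = -68
  J = 35 + 39 − 5·(-68) = 414
  C = 163 − 5·90 + 5·414 = 1783
Policy A (P + 12):
  T = 39
  P = 90 + 12 = 102
  B = 202 − 3·102 = -104
  J = 35 + 39 − 5·(-104) = 594
  C = 163 − 5·102 + 5·594 = 2623
Change in C: 2623 − 1783 = 840

840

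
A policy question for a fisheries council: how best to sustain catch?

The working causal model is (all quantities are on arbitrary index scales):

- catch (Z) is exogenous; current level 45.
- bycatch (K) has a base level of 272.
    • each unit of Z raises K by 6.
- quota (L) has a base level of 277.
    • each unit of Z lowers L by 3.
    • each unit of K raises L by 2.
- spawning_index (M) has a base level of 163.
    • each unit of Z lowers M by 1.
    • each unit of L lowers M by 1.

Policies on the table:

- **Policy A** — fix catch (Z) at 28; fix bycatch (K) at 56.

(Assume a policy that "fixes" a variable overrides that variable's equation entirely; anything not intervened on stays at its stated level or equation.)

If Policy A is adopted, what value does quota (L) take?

305

Policy A (Z := 28, K := 56):
  Z = 28
  K = 56
  L = 277 − 3·28 + 2·56 = 305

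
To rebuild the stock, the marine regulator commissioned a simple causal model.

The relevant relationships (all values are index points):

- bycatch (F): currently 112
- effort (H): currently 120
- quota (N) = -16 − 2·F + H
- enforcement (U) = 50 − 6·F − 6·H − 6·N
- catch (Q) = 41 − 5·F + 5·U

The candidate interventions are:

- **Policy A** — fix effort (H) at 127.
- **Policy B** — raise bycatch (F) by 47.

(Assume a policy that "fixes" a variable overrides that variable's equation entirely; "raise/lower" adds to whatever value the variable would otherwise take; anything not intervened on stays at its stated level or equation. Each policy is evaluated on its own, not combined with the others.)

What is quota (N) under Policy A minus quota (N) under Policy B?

Policy A (H := 127):
  F = 112
  H = 127
  N = -16 − 2·112 + 127 = -113
Policy B (F + 47):
  F = 112 + 47 = 159
  H = 120
  N = -16 − 2·159 + 120 = -214
N: -113 − (-214) = 101

101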